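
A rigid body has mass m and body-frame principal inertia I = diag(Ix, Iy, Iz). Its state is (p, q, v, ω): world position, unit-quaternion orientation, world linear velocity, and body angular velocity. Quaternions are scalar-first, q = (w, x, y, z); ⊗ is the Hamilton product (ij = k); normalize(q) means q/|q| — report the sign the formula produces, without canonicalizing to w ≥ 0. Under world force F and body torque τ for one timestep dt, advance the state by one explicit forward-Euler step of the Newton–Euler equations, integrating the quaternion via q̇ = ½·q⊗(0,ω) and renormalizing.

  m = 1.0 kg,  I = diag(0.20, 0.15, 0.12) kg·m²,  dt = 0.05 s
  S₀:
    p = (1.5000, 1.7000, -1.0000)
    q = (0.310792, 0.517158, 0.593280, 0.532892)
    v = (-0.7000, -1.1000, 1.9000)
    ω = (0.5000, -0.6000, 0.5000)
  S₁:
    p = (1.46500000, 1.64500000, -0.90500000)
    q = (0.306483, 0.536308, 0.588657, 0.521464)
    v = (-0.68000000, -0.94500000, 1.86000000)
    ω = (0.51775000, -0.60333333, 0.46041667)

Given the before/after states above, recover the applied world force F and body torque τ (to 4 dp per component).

Δω = ω₁−ω₀ = (0.01775000, -0.00333333, -0.03958333)
precession coupling = (0.0090, 0.0200, 0.0150)
τ = I·(Δω/dt) + ω₀×(Iω₀) = (0.0800, 0.0100, -0.0800)
Δv = v₁−v₀ = (0.02000000, 0.15500000, -0.04000000)
F = m·Δv/dt = (0.4000, 3.1000, -0.8000)

F = (0.4000, 3.1000, -0.8000)
τ = (0.0800, 0.0100, -0.0800)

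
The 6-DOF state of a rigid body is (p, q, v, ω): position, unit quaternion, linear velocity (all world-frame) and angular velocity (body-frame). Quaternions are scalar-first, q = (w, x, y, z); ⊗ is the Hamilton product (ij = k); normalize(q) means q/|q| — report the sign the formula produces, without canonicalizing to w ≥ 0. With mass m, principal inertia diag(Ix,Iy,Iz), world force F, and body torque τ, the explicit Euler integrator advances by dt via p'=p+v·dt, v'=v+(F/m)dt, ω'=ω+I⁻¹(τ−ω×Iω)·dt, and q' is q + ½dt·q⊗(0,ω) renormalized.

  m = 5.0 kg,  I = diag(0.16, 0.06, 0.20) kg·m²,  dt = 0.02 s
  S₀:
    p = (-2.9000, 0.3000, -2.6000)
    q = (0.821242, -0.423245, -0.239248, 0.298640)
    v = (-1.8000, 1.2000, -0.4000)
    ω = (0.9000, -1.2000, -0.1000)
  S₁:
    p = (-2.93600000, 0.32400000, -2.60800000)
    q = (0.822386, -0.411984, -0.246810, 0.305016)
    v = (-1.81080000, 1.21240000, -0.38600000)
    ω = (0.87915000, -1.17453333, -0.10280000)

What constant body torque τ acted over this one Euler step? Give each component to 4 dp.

τ = (-0.1500, 0.0800, 0.0800)

rate change Δω = (-0.02085000, 0.02546667, -0.00280000)
precession coupling = (0.0168, 0.0036, 0.1080)
I·α + gyro = (-0.1500, 0.0800, 0.0800)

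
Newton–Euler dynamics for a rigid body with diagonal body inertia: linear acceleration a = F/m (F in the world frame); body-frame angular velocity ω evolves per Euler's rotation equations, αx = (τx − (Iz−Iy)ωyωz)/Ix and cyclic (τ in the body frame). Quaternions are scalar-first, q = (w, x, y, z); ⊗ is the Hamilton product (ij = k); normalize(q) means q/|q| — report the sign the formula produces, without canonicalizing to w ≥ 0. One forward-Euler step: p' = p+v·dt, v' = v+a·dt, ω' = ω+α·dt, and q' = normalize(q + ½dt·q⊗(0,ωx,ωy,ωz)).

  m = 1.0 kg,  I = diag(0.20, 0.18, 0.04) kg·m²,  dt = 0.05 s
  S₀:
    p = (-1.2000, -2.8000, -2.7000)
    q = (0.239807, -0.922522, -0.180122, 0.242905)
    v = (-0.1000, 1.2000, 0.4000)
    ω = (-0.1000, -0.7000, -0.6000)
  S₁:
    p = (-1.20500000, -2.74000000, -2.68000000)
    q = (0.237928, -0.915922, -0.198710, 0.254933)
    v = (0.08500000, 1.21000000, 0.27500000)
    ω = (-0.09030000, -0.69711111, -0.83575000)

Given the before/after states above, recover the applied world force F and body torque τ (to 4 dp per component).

F = (3.7000, 0.2000, -2.5000)
τ = (-0.0200, 0.0200, -0.1900)

v₁ − v₀ = (0.18500000, 0.01000000, -0.12500000)
F = m·Δv/dt = (3.7000, 0.2000, -2.5000)
ω₁ − ω₀ = (0.00970000, 0.00288889, -0.23575000)
gyro term ω₀×Iω₀ = (-0.0588, 0.0096, -0.0014)
applied torque τ = (-0.0200, 0.0200, -0.1900)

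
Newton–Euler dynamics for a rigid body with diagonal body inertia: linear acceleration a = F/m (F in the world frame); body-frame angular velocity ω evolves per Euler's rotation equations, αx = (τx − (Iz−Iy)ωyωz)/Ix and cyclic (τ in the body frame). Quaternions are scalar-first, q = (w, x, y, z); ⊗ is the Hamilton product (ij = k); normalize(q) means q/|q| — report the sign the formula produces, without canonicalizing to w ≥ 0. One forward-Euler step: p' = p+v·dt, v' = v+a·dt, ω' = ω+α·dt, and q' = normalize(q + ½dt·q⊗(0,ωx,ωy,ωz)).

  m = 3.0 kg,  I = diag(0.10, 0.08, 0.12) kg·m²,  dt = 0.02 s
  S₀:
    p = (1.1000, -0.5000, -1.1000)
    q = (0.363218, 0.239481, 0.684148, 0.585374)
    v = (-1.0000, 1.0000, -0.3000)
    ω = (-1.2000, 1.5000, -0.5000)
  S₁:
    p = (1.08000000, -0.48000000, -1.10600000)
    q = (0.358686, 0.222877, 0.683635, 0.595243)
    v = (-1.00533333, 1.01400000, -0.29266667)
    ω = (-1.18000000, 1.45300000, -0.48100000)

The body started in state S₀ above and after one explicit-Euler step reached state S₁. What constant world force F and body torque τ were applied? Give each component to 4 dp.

ω₁ − ω₀ = (0.02000000, -0.04700000, 0.01900000)
precession coupling = (-0.0300, -0.0120, 0.0360)
applied torque τ = (0.0700, -0.2000, 0.1500)
Δv = v₁−v₀ = (-0.00533333, 0.01400000, 0.00733333)
applied force F = (-0.8000, 2.1000, 1.1000)

F = (-0.8000, 2.1000, 1.1000)
τ = (0.0700, -0.2000, 0.1500)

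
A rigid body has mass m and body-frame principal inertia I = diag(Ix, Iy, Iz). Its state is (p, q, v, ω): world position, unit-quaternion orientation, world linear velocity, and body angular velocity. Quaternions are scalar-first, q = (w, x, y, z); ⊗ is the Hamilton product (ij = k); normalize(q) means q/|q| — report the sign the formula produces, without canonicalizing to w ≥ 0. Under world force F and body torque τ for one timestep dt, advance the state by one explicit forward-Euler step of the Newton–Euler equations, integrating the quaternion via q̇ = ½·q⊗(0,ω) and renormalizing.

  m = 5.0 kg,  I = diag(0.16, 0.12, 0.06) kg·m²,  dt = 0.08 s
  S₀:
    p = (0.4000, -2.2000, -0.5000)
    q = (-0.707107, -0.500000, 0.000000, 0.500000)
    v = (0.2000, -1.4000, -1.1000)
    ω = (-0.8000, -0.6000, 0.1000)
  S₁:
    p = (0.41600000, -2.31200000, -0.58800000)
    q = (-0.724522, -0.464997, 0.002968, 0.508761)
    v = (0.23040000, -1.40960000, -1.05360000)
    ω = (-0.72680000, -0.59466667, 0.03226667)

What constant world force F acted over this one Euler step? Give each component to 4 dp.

Δv = v₁−v₀ = (0.03040000, -0.00960000, 0.04640000)
m·(v₁−v₀)/dt = (1.9000, -0.6000, 2.9000)

F = (1.9000, -0.6000, 2.9000)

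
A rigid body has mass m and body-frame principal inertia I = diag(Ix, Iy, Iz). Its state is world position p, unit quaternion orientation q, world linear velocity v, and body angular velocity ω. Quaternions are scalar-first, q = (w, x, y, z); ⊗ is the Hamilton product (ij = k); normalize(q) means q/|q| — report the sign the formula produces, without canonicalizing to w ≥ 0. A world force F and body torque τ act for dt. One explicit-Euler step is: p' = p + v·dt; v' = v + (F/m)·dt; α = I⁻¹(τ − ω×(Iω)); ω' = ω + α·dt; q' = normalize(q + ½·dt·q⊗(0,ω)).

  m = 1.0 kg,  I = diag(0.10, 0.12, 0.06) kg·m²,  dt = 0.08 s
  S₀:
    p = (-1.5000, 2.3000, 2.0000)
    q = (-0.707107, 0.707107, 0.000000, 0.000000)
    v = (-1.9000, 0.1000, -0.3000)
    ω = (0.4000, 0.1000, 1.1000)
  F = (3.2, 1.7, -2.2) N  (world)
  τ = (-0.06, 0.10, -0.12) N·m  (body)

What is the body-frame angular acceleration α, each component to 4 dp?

gyro term ω×Iω = (-0.0066, 0.0176, 0.0008)
(τ − ω×Iω)/I = (-0.5340, 0.6867, -2.0133)

α = (-0.5340, 0.6867, -2.0133)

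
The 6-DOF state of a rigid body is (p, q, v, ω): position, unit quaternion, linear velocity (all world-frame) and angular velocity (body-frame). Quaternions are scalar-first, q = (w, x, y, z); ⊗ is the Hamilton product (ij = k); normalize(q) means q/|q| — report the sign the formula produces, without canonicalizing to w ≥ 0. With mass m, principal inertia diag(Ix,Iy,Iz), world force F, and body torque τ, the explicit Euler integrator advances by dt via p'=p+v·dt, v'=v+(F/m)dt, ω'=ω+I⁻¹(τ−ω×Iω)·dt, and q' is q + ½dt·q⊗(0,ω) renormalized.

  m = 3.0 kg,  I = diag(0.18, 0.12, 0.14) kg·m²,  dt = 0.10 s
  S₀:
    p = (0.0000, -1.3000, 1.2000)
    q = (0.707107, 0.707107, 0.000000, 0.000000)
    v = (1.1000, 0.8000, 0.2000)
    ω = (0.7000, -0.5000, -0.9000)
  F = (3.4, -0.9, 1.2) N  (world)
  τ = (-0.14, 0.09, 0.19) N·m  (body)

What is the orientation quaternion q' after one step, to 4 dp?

2q̇ = q⊗(0,ω) = (-0.4949749, 0.4949749, 0.2828428, -0.9899498)
updated quaternion q' = (0.6810, 0.7304, 0.0141, -0.0494)

q' = (0.6810, 0.7304, 0.0141, -0.0494)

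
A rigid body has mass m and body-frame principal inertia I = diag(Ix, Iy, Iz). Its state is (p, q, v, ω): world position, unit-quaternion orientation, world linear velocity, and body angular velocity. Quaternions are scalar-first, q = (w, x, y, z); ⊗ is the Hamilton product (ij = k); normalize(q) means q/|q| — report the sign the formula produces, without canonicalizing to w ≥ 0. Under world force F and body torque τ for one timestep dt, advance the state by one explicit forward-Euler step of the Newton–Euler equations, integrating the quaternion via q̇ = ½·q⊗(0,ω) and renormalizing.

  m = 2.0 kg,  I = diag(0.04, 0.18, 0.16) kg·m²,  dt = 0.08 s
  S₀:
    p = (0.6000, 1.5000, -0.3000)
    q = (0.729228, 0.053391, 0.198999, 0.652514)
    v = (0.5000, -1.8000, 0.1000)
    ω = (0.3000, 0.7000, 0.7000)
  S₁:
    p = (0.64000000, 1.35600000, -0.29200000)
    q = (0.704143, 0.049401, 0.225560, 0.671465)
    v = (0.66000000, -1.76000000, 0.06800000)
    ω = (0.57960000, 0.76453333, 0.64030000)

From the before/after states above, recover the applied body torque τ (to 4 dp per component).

τ = (0.1300, 0.1200, -0.0900)

rate change Δω = (0.27960000, 0.06453333, -0.05970000)
precession coupling = (-0.0098, -0.0252, 0.0294)
I·α + gyro = (0.1300, 0.1200, -0.0900)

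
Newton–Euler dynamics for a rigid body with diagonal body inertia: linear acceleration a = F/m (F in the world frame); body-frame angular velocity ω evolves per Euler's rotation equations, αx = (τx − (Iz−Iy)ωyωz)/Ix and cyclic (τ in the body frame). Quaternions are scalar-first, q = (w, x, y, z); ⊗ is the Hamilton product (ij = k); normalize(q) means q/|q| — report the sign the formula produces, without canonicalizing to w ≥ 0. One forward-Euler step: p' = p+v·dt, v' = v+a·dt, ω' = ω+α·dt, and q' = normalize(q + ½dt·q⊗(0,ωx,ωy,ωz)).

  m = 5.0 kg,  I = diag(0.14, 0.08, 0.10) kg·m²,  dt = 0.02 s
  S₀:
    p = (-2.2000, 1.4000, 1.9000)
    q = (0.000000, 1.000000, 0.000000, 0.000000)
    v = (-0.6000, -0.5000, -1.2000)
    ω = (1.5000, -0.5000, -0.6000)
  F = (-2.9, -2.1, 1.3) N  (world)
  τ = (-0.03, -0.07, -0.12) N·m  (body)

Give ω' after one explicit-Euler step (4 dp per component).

ω' = (1.4949, -0.5085, -0.6330)

α = I⁻¹(τ − ω×Iω) = (-0.2571, -0.4250, -1.6500)
ω + α·dt = (1.4949, -0.5085, -0.6330)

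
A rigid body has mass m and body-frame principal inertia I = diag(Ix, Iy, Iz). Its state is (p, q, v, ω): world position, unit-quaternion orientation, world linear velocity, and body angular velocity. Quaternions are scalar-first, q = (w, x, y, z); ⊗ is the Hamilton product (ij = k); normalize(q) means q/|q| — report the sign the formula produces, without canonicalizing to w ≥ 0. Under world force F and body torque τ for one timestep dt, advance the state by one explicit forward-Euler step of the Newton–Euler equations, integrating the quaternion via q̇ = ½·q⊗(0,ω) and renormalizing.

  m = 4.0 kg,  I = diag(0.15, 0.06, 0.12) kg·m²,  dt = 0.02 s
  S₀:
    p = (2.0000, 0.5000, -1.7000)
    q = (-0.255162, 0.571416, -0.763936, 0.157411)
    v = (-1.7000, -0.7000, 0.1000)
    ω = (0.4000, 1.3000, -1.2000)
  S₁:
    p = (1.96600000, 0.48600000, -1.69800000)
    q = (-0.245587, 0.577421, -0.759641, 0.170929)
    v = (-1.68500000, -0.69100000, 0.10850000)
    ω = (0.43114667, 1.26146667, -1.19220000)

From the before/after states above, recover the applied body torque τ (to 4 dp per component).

rate change Δω = (0.03114667, -0.03853333, 0.00780000)
applied torque τ = (0.1400, -0.1300, 0.0000)

τ = (0.1400, -0.1300, 0.0000)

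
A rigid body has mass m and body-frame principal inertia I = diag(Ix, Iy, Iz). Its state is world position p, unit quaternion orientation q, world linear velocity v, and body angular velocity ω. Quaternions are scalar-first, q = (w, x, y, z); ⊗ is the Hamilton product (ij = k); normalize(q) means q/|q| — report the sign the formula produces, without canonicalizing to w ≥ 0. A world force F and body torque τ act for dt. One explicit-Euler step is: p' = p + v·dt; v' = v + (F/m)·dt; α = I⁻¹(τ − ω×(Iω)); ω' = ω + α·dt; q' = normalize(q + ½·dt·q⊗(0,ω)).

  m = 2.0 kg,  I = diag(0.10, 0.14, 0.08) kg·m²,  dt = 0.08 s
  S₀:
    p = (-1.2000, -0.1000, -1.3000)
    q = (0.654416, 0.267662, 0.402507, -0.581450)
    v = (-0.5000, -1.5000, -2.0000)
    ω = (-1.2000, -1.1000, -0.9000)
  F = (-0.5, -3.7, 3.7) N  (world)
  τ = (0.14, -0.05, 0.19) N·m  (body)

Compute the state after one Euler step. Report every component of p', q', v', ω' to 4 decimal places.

p' = (-1.2400, -0.2200, -1.4600)
q' = (0.6622, 0.1956, 0.4101, -0.5958)
v' = (-0.5200, -1.6480, -1.8520)
ω' = (-1.0405, -1.1409, -0.7628)

p' = p + v·dt = (-1.2400, -0.2200, -1.4600)
v' = v + a·dt = (-0.5200, -1.6480, -1.8520)
gyro term ω×Iω = (-0.0594, 0.0216, 0.0528)
(τ − ω×Iω)/I = (1.9940, -0.5114, 1.7150)
ω' = ω + α·dt = (-1.0405, -1.1409, -0.7628)
Hamilton product q⊗(0,ω) = (0.2406471, -1.7871505, 0.2187782, -0.4003942)
q' = normalize(q + ½dt·q⊗(0,ω)) = (0.6622, 0.1956, 0.4101, -0.5958)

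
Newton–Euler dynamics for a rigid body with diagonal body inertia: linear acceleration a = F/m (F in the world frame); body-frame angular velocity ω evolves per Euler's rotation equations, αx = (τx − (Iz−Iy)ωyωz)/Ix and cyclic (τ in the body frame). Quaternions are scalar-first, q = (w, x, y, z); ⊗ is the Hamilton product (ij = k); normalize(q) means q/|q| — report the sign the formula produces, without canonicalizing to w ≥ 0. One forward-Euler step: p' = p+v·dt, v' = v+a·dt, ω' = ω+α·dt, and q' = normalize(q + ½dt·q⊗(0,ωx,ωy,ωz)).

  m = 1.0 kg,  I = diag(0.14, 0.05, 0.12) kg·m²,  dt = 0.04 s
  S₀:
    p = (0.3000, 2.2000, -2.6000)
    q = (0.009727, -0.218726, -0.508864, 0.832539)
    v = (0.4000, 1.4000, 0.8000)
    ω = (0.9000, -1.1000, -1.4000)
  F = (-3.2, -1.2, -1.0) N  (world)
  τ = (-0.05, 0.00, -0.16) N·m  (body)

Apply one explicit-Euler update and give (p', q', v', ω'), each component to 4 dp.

precession coupling ω×(Iω) = (0.1078, -0.0252, 0.0891)
α = I⁻¹(τ − ω×Iω) = (-1.1271, 0.5040, -2.0758)
ω' = ω + α·dt = (0.8549, -1.0798, -1.4830)
Hamilton product q⊗(0,ω) = (0.8026576, 1.6369568, 0.4323690, 0.6849584)
updated quaternion q' = (0.0258, -0.1858, -0.4998, 0.8456)
new position p' = (0.3160, 2.2560, -2.5680)
v + (F/m)dt = (0.2720, 1.3520, 0.7600)

p' = (0.3160, 2.2560, -2.5680)
q' = (0.0258, -0.1858, -0.4998, 0.8456)
v' = (0.2720, 1.3520, 0.7600)
ω' = (0.8549, -1.0798, -1.4830)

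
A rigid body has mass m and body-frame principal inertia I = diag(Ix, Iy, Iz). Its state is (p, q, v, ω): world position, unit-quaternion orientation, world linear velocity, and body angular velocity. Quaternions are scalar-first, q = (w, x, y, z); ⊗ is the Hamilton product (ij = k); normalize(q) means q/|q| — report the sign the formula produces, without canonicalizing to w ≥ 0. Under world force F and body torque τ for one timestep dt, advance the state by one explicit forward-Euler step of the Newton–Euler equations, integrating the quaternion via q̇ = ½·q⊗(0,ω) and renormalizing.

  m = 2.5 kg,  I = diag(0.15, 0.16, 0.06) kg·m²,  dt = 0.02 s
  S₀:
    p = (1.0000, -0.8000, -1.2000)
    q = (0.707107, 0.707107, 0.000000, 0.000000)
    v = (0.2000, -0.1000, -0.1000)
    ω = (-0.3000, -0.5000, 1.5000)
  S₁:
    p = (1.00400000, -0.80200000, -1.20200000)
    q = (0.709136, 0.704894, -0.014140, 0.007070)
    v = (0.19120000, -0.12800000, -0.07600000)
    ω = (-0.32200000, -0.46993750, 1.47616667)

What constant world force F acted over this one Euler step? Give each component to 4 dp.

Δv = v₁−v₀ = (-0.00880000, -0.02800000, 0.02400000)
F = m·Δv/dt = (-1.1000, -3.5000, 3.0000)

F = (-1.1000, -3.5000, 3.0000)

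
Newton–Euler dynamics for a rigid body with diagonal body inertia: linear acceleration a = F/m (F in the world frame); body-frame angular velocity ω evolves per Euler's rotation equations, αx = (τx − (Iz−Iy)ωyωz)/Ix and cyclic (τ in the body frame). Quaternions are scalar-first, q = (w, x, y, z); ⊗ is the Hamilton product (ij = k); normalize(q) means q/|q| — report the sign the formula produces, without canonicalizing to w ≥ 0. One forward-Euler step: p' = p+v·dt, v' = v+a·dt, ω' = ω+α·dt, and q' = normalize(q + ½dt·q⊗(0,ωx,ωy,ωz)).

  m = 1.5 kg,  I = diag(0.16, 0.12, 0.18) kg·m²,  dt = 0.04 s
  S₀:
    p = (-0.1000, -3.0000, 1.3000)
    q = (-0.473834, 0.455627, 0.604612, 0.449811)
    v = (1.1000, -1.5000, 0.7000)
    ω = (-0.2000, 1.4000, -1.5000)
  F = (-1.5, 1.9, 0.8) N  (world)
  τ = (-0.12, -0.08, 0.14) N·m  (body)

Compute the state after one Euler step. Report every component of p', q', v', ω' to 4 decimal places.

gyro term ω×Iω = (-0.1260, -0.0060, 0.0112)
angular accel α = (0.0375, -0.6167, 0.7156)
ω + α·dt = (-0.1985, 1.3753, -1.4714)
Hamilton product q⊗(0,ω) = (-0.0806149, -1.4418866, -0.0698893, 1.4695512)
q' = normalize(q + ½dt·q⊗(0,ω)) = (-0.4750, 0.4264, 0.6027, 0.4788)
linear accel F/m = (-1.0000, 1.2667, 0.5333)
p' = p + v·dt = (-0.0560, -3.0600, 1.3280)
v' = v + a·dt = (1.0600, -1.4493, 0.7213)

p' = (-0.0560, -3.0600, 1.3280)
q' = (-0.4750, 0.4264, 0.6027, 0.4788)
v' = (1.0600, -1.4493, 0.7213)
ω' = (-0.1985, 1.3753, -1.4714)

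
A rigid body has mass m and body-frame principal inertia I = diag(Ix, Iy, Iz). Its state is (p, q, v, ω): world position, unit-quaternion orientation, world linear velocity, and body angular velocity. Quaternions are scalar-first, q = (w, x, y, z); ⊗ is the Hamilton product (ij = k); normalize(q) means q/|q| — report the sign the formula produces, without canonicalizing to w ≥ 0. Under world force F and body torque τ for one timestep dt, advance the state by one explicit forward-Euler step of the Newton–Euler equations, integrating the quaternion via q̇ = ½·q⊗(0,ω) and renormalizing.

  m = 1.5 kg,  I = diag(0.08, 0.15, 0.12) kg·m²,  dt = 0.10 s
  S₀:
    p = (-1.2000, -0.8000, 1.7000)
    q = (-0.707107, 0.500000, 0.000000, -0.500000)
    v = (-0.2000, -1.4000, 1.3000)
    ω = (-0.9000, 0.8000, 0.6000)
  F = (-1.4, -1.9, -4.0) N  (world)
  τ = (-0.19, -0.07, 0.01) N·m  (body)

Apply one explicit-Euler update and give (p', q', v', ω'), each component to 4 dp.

α = I⁻¹(τ − ω×Iω) = (-2.1950, -0.6107, 0.5033)
new body rate ω' = (-1.1195, 0.7389, 0.6503)
Hamilton product q⊗(0,ω) = (0.7500000, 1.0363963, -0.4156856, -0.0242642)
q' = normalize(q + ½dt·q⊗(0,ω)) = (-0.6681, 0.5506, -0.0207, -0.5001)
a = F/m = (-0.9333, -1.2667, -2.6667)
new position p' = (-1.2200, -0.9400, 1.8300)
new velocity v' = (-0.2933, -1.5267, 1.0333)

p' = (-1.2200, -0.9400, 1.8300)
q' = (-0.6681, 0.5506, -0.0207, -0.5001)
v' = (-0.2933, -1.5267, 1.0333)
ω' = (-1.1195, 0.7389, 0.6503)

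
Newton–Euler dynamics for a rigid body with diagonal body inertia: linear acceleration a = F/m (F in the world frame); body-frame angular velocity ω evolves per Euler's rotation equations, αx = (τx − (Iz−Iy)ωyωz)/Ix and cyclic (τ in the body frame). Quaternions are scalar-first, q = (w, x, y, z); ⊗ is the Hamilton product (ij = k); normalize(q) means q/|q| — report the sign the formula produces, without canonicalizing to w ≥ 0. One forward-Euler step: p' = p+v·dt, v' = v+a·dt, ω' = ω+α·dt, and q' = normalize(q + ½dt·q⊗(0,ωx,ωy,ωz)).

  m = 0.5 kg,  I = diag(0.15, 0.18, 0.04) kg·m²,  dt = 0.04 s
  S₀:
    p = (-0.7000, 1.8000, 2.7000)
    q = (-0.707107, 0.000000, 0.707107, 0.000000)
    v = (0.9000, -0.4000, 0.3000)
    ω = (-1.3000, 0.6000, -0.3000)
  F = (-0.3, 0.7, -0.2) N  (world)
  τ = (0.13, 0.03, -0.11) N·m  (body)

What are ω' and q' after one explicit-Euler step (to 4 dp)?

ω' = (-1.2721, 0.5971, -0.3866)
q' = (-0.7153, 0.0141, 0.6983, 0.0226)

precession coupling ω×(Iω) = (0.0252, 0.0429, -0.0234)
angular accel α = (0.6987, -0.0717, -2.1650)
ω + α·dt = (-1.2721, 0.5971, -0.3866)
2q̇ = q⊗(0,ω) = (-0.4242642, 0.7071070, -0.4242642, 1.1313712)
q + ½dt·q⊗(0,ω), renormalized = (-0.7153, 0.0141, 0.6983, 0.0226)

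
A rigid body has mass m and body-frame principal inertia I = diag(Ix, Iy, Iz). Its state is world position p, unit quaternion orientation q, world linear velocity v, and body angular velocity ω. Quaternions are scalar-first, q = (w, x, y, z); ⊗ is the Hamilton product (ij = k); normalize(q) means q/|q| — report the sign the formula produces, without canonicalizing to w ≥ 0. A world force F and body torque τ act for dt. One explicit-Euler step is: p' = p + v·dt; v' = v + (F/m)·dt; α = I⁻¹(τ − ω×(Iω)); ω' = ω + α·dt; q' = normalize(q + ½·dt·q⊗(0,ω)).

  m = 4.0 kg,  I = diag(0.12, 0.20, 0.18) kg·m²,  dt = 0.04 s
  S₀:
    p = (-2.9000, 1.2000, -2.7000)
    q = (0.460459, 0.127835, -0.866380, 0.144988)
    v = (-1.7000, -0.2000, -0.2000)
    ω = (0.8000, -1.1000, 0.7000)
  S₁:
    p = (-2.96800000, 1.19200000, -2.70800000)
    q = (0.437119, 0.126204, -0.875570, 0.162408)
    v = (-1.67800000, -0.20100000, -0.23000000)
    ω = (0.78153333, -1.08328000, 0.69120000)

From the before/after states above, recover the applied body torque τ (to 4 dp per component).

τ = (-0.0400, 0.0500, -0.1100)

rate change Δω = (-0.01846667, 0.01672000, -0.00880000)
precession coupling = (0.0154, -0.0336, -0.0704)
applied torque τ = (-0.0400, 0.0500, -0.1100)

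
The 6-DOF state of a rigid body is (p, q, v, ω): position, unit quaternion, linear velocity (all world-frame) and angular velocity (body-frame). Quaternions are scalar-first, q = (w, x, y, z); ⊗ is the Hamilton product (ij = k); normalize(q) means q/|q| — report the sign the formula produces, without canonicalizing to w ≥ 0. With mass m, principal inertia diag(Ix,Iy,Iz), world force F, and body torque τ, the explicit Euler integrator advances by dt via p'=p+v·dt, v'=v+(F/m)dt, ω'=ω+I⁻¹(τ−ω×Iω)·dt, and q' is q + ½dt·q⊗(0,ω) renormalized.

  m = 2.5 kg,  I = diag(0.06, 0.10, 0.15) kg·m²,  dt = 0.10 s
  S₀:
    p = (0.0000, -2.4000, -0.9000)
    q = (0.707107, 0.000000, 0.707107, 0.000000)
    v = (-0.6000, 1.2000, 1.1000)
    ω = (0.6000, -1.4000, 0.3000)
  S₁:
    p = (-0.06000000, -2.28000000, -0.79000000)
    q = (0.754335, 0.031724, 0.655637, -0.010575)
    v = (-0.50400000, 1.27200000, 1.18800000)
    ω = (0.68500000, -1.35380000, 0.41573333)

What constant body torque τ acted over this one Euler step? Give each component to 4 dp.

τ = (0.0300, 0.0300, 0.1400)

ω₁ − ω₀ = (0.08500000, 0.04620000, 0.11573333)
gyro term ω₀×Iω₀ = (-0.0210, -0.0162, -0.0336)
I·α + gyro = (0.0300, 0.0300, 0.1400)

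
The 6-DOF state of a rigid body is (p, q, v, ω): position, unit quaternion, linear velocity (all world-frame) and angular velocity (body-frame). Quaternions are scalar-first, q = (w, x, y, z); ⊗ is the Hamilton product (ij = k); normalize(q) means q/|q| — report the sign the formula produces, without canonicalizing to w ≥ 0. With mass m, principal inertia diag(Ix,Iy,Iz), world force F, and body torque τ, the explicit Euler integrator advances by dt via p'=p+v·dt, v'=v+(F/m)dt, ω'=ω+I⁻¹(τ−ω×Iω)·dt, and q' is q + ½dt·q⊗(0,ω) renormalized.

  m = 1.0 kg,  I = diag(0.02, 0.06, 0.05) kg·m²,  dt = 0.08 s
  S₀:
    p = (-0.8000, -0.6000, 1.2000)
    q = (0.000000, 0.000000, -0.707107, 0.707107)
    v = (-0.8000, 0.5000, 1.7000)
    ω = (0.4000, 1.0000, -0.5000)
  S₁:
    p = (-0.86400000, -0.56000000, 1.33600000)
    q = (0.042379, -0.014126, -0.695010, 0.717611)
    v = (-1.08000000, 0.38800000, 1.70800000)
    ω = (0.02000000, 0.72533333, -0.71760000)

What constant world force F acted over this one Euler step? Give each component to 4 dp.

velocity change Δv = (-0.28000000, -0.11200000, 0.00800000)
applied force F = (-3.5000, -1.4000, 0.1000)

F = (-3.5000, -1.4000, 0.1000)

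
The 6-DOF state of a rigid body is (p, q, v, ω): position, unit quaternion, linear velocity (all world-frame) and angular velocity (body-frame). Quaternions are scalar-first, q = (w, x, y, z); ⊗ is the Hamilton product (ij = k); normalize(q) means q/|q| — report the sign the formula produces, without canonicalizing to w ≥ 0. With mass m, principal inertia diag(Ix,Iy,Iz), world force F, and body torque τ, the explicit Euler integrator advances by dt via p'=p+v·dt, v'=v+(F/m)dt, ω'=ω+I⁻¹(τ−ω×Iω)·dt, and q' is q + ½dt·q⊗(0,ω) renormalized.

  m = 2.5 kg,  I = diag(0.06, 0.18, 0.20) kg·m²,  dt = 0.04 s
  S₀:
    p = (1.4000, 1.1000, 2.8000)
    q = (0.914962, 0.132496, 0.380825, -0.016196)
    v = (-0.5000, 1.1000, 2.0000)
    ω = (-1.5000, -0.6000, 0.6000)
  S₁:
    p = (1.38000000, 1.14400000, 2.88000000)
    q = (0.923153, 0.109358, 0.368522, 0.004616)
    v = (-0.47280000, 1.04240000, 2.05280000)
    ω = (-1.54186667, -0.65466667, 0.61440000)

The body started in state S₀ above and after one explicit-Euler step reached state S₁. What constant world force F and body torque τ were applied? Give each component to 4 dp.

velocity change Δv = (0.02720000, -0.05760000, 0.05280000)
applied force F = (1.7000, -3.6000, 3.3000)
ω₁ − ω₀ = (-0.04186667, -0.05466667, 0.01440000)
gyro term ω₀×Iω₀ = (-0.0072, 0.1260, 0.1080)
applied torque τ = (-0.0700, -0.1200, 0.1800)

F = (1.7000, -3.6000, 3.3000)
τ = (-0.0700, -0.1200, 0.1800)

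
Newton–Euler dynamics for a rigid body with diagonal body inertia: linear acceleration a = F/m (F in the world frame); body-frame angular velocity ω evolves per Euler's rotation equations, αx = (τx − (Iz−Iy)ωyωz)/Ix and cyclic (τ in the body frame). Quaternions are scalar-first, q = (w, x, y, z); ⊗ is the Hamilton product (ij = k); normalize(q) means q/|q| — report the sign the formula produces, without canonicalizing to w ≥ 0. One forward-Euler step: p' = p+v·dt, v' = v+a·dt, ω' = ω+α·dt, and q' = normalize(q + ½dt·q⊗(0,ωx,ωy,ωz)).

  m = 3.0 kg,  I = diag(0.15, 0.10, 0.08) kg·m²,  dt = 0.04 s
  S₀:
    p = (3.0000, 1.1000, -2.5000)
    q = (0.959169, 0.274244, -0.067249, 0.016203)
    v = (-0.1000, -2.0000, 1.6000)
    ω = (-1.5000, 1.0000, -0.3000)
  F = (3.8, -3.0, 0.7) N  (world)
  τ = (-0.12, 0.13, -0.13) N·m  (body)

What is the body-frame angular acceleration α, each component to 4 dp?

gyro term ω×Iω = (0.0060, 0.0315, 0.0750)
angular accel α = (-0.8400, 0.9850, -2.5625)

α = (-0.8400, 0.9850, -2.5625)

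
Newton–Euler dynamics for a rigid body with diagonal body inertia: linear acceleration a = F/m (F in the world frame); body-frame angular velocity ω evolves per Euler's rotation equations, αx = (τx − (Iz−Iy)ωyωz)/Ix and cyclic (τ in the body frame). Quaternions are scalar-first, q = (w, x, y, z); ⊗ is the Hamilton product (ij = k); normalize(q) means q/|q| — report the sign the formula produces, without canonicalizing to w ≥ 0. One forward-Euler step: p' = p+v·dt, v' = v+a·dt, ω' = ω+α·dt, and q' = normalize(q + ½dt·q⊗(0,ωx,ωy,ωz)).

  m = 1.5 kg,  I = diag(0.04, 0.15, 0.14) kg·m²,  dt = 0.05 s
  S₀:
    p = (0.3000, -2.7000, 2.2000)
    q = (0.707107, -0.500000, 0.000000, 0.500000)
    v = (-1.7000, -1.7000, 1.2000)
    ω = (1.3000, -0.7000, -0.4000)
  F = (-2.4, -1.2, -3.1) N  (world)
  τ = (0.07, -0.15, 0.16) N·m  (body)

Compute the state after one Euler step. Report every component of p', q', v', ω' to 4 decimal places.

linear accel F/m = (-1.6000, -0.8000, -2.0667)
p' = p + v·dt = (0.2150, -2.7850, 2.2600)
v + (F/m)dt = (-1.7800, -1.7400, 1.0967)
angular accel α = (1.8200, -1.3467, 1.8579)
ω' = ω + α·dt = (1.3910, -0.7673, -0.3071)
2q̇ = q⊗(0,ω) = (0.8500000, 1.2692391, -0.0449749, 0.0671572)
q + ½dt·q⊗(0,ω), renormalized = (0.7278, -0.4679, -0.0011, 0.5013)

p' = (0.2150, -2.7850, 2.2600)
q' = (0.7278, -0.4679, -0.0011, 0.5013)
v' = (-1.7800, -1.7400, 1.0967)
ω' = (1.3910, -0.7673, -0.3071)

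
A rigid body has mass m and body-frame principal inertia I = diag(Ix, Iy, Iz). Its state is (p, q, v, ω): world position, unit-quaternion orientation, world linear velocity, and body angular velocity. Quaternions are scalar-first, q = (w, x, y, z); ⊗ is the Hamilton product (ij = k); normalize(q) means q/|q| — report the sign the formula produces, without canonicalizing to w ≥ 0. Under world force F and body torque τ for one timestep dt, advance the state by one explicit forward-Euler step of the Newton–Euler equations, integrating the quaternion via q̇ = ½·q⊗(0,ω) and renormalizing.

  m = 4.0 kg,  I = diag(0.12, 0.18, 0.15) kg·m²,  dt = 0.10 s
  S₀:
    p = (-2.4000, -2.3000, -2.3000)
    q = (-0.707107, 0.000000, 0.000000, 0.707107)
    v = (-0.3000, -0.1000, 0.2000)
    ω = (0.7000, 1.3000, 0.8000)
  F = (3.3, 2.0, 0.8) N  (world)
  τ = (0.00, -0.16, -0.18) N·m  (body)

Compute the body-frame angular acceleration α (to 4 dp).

α = (0.2600, -0.7956, -1.5640)

precession coupling ω×(Iω) = (-0.0312, -0.0168, 0.0546)
(τ − ω×Iω)/I = (0.2600, -0.7956, -1.5640)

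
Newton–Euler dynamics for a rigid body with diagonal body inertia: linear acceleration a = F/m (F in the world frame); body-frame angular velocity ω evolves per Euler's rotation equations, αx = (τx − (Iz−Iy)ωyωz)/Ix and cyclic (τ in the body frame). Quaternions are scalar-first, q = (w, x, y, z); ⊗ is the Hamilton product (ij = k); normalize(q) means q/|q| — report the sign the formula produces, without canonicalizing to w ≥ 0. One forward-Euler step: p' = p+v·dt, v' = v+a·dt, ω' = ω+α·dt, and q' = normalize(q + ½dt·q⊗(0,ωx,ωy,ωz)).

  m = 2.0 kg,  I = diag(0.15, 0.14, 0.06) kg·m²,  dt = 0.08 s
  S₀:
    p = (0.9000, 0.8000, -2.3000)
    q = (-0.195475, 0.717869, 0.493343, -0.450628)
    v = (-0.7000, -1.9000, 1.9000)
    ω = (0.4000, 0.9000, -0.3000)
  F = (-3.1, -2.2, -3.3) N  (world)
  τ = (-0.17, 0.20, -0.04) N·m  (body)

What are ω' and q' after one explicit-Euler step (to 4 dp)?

ω×(Iω) gyroscopic = (0.0216, -0.0108, -0.0036)
angular accel α = (-1.2773, 1.5057, -0.6067)
new body rate ω' = (0.2978, 1.0205, -0.3485)
q⊗(0,ω) = (-0.8663447, 0.1793723, -0.1408180, 0.5073874)
q + ½dt·q⊗(0,ω), renormalized = (-0.2299, 0.7244, 0.4873, -0.4300)

ω' = (0.2978, 1.0205, -0.3485)
q' = (-0.2299, 0.7244, 0.4873, -0.4300)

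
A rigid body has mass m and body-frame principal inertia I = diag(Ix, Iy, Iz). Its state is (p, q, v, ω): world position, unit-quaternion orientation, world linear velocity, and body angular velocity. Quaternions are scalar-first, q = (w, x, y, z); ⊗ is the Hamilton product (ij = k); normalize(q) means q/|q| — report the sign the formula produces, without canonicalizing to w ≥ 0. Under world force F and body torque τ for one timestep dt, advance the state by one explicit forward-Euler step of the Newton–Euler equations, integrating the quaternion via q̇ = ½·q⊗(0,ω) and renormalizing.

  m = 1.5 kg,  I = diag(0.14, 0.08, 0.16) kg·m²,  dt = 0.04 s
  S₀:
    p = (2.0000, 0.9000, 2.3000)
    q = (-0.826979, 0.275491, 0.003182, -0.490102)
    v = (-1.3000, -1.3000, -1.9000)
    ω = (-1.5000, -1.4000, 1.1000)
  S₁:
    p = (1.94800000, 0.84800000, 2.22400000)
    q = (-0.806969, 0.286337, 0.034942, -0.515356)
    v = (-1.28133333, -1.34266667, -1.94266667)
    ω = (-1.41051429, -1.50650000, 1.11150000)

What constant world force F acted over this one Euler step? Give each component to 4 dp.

velocity change Δv = (0.01866667, -0.04266667, -0.04266667)
m·(v₁−v₀)/dt = (0.7000, -1.6000, -1.6000)

F = (0.7000, -1.6000, -1.6000)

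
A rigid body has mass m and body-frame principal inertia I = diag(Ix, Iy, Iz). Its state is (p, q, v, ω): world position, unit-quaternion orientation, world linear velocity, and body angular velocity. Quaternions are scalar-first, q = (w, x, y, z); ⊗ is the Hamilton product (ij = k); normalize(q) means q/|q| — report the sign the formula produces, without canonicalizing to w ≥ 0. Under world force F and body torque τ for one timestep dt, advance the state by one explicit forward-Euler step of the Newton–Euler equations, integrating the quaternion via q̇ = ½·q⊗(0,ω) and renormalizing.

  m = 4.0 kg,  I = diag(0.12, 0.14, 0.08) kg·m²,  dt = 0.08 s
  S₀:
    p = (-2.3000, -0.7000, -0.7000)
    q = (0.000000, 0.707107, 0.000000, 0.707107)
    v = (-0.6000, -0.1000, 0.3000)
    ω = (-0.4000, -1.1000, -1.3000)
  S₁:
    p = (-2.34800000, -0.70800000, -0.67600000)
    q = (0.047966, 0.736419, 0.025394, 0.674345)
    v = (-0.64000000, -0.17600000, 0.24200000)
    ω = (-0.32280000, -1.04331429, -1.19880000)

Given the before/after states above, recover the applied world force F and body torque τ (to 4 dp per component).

v₁ − v₀ = (-0.04000000, -0.07600000, -0.05800000)
applied force F = (-2.0000, -3.8000, -2.9000)
rate change Δω = (0.07720000, 0.05668571, 0.10120000)
τ = I·(Δω/dt) + ω₀×(Iω₀) = (0.0300, 0.1200, 0.1100)

F = (-2.0000, -3.8000, -2.9000)
τ = (0.0300, 0.1200, 0.1100)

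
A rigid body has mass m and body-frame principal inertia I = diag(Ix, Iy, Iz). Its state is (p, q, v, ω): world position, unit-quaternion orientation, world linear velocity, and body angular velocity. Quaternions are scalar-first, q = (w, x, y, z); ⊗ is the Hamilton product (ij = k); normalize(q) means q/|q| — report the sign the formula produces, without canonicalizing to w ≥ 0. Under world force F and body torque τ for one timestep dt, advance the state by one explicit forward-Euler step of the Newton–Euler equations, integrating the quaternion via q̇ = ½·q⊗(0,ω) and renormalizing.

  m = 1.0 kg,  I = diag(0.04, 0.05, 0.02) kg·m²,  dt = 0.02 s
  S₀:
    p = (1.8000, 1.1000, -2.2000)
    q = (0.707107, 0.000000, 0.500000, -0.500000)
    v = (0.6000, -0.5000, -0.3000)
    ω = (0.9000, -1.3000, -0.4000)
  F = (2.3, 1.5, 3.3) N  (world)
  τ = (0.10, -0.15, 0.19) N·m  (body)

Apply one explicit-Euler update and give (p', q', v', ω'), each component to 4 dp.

ω×(Iω) gyroscopic = (-0.0156, -0.0072, -0.0117)
(τ − ω×Iω)/I = (2.8900, -2.8560, 10.0850)
ω' = ω + α·dt = (0.9578, -1.3571, -0.1983)
Hamilton product q⊗(0,ω) = (0.4500000, -0.2136037, -1.3692391, -0.7328428)
q + ½dt·q⊗(0,ω), renormalized = (0.7115, -0.0021, 0.4862, -0.5073)
linear accel F/m = (2.3000, 1.5000, 3.3000)
p' = p + v·dt = (1.8120, 1.0900, -2.2060)
v' = v + a·dt = (0.6460, -0.4700, -0.2340)

p' = (1.8120, 1.0900, -2.2060)
q' = (0.7115, -0.0021, 0.4862, -0.5073)
v' = (0.6460, -0.4700, -0.2340)
ω' = (0.9578, -1.3571, -0.1983)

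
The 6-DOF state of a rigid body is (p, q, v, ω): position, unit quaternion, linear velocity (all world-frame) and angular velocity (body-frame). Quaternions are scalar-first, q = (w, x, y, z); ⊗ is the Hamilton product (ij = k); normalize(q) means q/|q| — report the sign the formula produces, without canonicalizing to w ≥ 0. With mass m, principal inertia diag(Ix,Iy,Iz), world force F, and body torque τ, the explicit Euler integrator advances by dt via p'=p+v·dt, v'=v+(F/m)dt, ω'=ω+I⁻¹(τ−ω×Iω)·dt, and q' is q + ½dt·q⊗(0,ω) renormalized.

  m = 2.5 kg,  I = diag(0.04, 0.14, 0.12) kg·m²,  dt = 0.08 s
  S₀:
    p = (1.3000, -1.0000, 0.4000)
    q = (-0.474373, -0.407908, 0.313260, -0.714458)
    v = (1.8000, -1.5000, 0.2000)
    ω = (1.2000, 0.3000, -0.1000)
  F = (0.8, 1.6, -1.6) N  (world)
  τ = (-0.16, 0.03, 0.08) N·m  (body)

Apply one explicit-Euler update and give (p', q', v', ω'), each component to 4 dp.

p' = (1.4440, -1.1200, 0.4160)
q' = (-0.4608, -0.4228, 0.2713, -0.7316)
v' = (1.8256, -1.4488, 0.1488)
ω' = (0.8788, 0.3117, -0.0707)

ω×(Iω) gyroscopic = (0.0006, 0.0096, 0.0360)
(τ − ω×Iω)/I = (-4.0150, 0.1457, 0.3667)
ω + α·dt = (0.8788, 0.3117, -0.0707)
q⊗(0,ω) = (0.3240658, -0.3862362, -1.0404523, -0.4508471)
q + ½dt·q⊗(0,ω), renormalized = (-0.4608, -0.4228, 0.2713, -0.7316)
p + v·dt = (1.4440, -1.1200, 0.4160)
new velocity v' = (1.8256, -1.4488, 0.1488)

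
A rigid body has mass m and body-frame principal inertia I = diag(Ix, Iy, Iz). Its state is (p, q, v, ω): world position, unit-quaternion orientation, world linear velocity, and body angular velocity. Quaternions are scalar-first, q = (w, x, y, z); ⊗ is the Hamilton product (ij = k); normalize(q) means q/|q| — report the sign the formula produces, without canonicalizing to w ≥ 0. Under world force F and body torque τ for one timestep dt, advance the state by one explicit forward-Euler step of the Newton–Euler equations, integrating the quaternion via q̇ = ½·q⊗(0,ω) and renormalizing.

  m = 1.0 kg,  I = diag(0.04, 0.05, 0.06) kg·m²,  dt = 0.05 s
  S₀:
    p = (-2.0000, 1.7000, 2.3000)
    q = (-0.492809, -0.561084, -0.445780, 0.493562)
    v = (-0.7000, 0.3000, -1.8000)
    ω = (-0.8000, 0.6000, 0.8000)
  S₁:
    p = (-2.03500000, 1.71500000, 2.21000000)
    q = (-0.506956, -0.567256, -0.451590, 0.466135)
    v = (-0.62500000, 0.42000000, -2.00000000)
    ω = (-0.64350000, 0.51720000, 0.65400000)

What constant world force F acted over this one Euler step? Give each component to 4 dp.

F = (1.5000, 2.4000, -4.0000)

velocity change Δv = (0.07500000, 0.12000000, -0.20000000)
applied force F = (1.5000, 2.4000, -4.0000)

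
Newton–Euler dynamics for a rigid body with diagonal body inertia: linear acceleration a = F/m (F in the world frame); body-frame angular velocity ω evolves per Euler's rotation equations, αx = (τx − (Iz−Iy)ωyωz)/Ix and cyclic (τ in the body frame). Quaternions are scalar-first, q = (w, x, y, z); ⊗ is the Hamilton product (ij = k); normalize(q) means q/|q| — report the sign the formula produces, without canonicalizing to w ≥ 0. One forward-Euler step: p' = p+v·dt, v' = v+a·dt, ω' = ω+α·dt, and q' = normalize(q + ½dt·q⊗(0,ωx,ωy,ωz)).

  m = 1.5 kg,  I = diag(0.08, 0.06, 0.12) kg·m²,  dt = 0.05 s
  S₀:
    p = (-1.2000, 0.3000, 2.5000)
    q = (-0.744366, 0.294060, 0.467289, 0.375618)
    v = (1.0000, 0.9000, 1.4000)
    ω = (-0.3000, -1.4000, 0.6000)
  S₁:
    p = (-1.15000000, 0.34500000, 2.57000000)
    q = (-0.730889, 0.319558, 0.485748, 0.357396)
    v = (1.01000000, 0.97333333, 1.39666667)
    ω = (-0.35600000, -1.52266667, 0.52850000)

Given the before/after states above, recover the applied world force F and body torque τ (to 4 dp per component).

rate change Δω = (-0.05600000, -0.12266667, -0.07150000)
precession coupling = (-0.0504, 0.0072, -0.0084)
I·α + gyro = (-0.1400, -0.1400, -0.1800)
Δv = v₁−v₀ = (0.01000000, 0.07333333, -0.00333333)
applied force F = (0.3000, 2.2000, -0.1000)

F = (0.3000, 2.2000, -0.1000)
τ = (-0.1400, -0.1400, -0.1800)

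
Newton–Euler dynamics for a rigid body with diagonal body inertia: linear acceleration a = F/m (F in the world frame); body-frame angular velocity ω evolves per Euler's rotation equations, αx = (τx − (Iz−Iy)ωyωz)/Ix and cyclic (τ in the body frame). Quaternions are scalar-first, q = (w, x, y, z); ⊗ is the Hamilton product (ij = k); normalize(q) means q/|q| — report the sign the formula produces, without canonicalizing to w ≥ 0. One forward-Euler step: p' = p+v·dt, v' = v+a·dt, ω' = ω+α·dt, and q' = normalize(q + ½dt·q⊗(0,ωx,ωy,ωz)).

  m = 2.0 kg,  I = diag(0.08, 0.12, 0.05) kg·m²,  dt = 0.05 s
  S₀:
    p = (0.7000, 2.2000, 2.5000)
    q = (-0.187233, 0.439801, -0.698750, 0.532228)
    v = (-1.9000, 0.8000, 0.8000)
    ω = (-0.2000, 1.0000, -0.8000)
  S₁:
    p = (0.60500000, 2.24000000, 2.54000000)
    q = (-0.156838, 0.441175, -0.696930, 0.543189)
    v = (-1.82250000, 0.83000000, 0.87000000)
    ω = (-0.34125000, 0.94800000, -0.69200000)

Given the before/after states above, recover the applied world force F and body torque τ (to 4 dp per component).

F = (3.1000, 1.2000, 2.8000)
τ = (-0.1700, -0.1200, 0.1000)

rate change Δω = (-0.14125000, -0.05200000, 0.10800000)
applied torque τ = (-0.1700, -0.1200, 0.1000)
v₁ − v₀ = (0.07750000, 0.03000000, 0.07000000)
applied force F = (3.1000, 1.2000, 2.8000)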